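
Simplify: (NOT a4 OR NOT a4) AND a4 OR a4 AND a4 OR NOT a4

(NOT a4 OR NOT a4) AND a4 OR a4 AND a4 OR NOT a4
= NOT a4 AND a4 OR a4 AND a4 OR NOT a4   (idempotence)
= a4 OR NOT a4   (distribution)
= TRUE   (complement)

TRUE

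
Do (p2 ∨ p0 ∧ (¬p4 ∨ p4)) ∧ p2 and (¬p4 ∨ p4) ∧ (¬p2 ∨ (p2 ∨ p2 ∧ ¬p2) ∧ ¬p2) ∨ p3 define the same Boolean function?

E1: (p2 ∨ p0 ∧ (¬p4 ∨ p4)) ∧ p2
    = (p2 ∨ p0) ∧ p2   (complement / identity)
    = p2   (absorption)
E2: (¬p4 ∨ p4) ∧ (¬p2 ∨ (p2 ∨ p2 ∧ ¬p2) ∧ ¬p2) ∨ p3
    = (¬p4 ∨ p4) ∧ (¬p2 ∨ p2 ∧ ¬p2) ∨ p3   (complement / identity)
    = (¬p4 ∨ p4) ∧ ¬p2 ∨ p3   (complement / identity)
    = ¬p2 ∨ p3   (complement / identity)
These differ: at p0=0, p2=0, p3=1, p4=0, E1 = 0 but E2 = 1.

No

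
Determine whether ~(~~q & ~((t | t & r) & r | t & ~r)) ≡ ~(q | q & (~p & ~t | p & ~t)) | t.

E1: ~(~~q & ~((t | t & r) & r | t & ~r))
    = ~q | (t | t & r) & r | t & ~r   (De Morgan)
    = ~q | t & r | t & ~r   (absorption)
    = ~q | t   (distribution)
E2: ~(q | q & (~p & ~t | p & ~t)) | t
    = ~(q | q & ~t) | t   (distribution)
    = ~q | t   (absorption)
Both reduce to ~q | t, so they are equivalent.

Yes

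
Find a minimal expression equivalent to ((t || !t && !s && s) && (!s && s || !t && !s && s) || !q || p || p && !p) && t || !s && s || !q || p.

((t || !t && !s && s) && (!s && s || !t && !s && s) || !q || p || p && !p) && t || !s && s || !q || p
= (t && !s && s || !t && !s && s || !q || p || p && !p) && t || !s && s || !q || p   — distribution
= (!s && s || !q || p || p && !p) && t || !s && s || !q || p   — distribution
= (!s && s || !q || p) && t || !s && s || !q || p   — complement / identity
= !s && s || !q || p   — absorption
= !q || p   — complement / identity

!q || p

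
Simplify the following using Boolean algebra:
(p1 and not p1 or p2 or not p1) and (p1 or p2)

p2

(p1 and not p1 or p2 or not p1) and (p1 or p2)
= (p2 or not p1) and (p1 or p2)   [complement / identity]
= p2 or not p1 and p1   [distribution]
= p2   [complement / identity]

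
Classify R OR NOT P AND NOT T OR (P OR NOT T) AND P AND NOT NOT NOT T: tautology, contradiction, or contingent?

contingent

R OR NOT P AND NOT T OR (P OR NOT T) AND P AND NOT NOT NOT T
= R OR NOT P AND NOT T OR P AND NOT NOT NOT T   [absorption]
= R OR NOT P AND NOT T OR P AND NOT T   [double negation]
= R OR NOT T   [distribution]
This depends on R, T, so it is not a constant.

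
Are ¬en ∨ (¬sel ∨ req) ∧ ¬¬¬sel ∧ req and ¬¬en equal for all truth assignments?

No

E1: ¬en ∨ (¬sel ∨ req) ∧ ¬¬¬sel ∧ req
    = ¬en ∨ (¬sel ∨ req) ∧ ¬sel ∧ req   [double negation]
    = ¬en ∨ ¬sel ∧ req   [absorption]
E2: ¬¬en
    = en   [double negation]
These differ: at en=0, req=1, sel=0, E1 = 1 but E2 = 0.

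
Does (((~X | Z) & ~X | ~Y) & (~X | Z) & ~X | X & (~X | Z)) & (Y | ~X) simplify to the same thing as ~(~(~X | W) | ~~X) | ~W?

No

E1: (((~X | Z) & ~X | ~Y) & (~X | Z) & ~X | X & (~X | Z)) & (Y | ~X)
    = ((~X | Z) & ~X | X & (~X | Z)) & (Y | ~X)   [absorption]
    = (~X | Z) & (Y | ~X)   [distribution]
    = Z & Y | ~X   [distribution]
E2: ~(~(~X | W) | ~~X) | ~W
    = (~X | W) & ~X | ~W   [De Morgan]
    = ~X | ~W   [absorption]
These differ: at W=0, X=1, Y=0, Z=0, E1 = 0 but E2 = 1.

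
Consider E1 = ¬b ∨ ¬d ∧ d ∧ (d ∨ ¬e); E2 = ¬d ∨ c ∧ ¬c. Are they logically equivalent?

E1: ¬b ∨ ¬d ∧ d ∧ (d ∨ ¬e)
    = ¬b ∨ ¬d ∧ d
    = ¬b
E2: ¬d ∨ c ∧ ¬c
    = ¬d
These differ: at b=1, c=0, d=0, e=0, E1 = 0 but E2 = 1.

No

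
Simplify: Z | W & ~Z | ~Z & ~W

Z | W & ~Z | ~Z & ~W
= Z | ~Z   — distribution
= 1   — complement

1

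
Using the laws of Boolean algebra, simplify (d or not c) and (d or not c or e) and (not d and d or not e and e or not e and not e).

(d or not c) and not e

(d or not c) and (d or not c or e) and (not d and d or not e and e or not e and not e)
= (d or not c) and (d or not c or e) and (not e and e or not e and not e)   (complement / identity)
= (d or not c) and (not e and e or not e and not e)   (absorption)
= (d or not c) and not e   (distribution)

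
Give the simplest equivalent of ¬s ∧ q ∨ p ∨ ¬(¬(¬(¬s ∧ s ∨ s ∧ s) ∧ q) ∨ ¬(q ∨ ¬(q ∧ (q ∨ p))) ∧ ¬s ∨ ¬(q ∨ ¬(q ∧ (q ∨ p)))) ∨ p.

¬s ∧ q ∨ p ∨ ¬(¬(¬(¬s ∧ s ∨ s ∧ s) ∧ q) ∨ ¬(q ∨ ¬(q ∧ (q ∨ p))) ∧ ¬s ∨ ¬(q ∨ ¬(q ∧ (q ∨ p)))) ∨ p
= ¬s ∧ q ∨ p ∨ ¬(¬(¬(¬s ∧ s ∨ s ∧ s) ∧ q) ∨ ¬(q ∨ ¬(q ∧ (q ∨ p)))) ∨ p   (absorption)
= ¬s ∧ q ∨ p ∨ ¬(¬(¬s ∧ q) ∨ ¬(q ∨ ¬(q ∧ (q ∨ p)))) ∨ p   (distribution)
= ¬s ∧ q ∨ p ∨ ¬s ∧ q ∧ (q ∨ ¬(q ∧ (q ∨ p))) ∨ p   (De Morgan)
= ¬s ∧ q ∨ p ∨ ¬s ∧ q ∧ (q ∨ ¬q) ∨ p   (absorption)
= ¬s ∧ q ∨ p ∨ ¬s ∧ q ∨ p   (complement / identity)
= ¬s ∧ q ∨ p   (idempotence)

¬s ∧ q ∨ p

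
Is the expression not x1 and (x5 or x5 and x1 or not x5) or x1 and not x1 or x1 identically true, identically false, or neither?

identically true

not x1 and (x5 or x5 and x1 or not x5) or x1 and not x1 or x1
= not x1 and (x5 or not x5) or x1 and not x1 or x1
= not x1 or x1 and not x1 or x1
= not x1 or x1
= True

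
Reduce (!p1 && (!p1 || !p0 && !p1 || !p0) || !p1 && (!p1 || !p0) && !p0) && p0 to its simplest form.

!p1 && p0

(!p1 && (!p1 || !p0 && !p1 || !p0) || !p1 && (!p1 || !p0) && !p0) && p0
= (!p1 && (!p1 || !p0) || !p1 && (!p1 || !p0) && !p0) && p0   (absorption)
= !p1 && (!p1 || !p0) && p0   (absorption)
= !p1 && p0   (absorption)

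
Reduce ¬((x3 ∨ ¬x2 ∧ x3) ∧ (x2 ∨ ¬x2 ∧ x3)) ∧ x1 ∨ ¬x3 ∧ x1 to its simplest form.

¬x3 ∧ x1

¬((x3 ∨ ¬x2 ∧ x3) ∧ (x2 ∨ ¬x2 ∧ x3)) ∧ x1 ∨ ¬x3 ∧ x1
= ¬(x3 ∧ x2 ∨ ¬x2 ∧ x3) ∧ x1 ∨ ¬x3 ∧ x1   [distribution]
= ¬x3 ∧ x1 ∨ ¬x3 ∧ x1   [distribution]
= ¬x3 ∧ x1   [idempotence]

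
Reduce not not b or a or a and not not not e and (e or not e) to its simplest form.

not not b or a or a and not not not e and (e or not e)
= not not b or a or a and not not not e   (complement / identity)
= not not b or a or a and not e   (double negation)
= b or a or a and not e   (double negation)
= b or a   (absorption)

b or a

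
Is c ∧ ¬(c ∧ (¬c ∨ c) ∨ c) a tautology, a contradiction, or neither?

c ∧ ¬(c ∧ (¬c ∨ c) ∨ c)
= c ∧ ¬(c ∨ c)   — complement / identity
= c ∧ ¬c   — idempotence
= False   — complement

contradiction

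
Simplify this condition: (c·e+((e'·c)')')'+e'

c'+e'

(c·e+((e'·c)')')'+e'
= (c·e+e'·c)'+e'   — double negation
= c'+e'   — distribution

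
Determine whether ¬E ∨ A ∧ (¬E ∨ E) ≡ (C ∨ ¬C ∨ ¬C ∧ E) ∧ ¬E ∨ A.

E1: ¬E ∨ A ∧ (¬E ∨ E)
    = ¬E ∨ A   (complement / identity)
E2: (C ∨ ¬C ∨ ¬C ∧ E) ∧ ¬E ∨ A
    = (C ∨ ¬C) ∧ ¬E ∨ A   (absorption)
    = ¬E ∨ A   (complement / identity)
Both reduce to ¬E ∨ A, so they are equivalent.

Yes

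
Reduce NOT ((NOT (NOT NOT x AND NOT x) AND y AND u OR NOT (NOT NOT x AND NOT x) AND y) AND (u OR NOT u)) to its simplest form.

NOT ((NOT (NOT NOT x AND NOT x) AND y AND u OR NOT (NOT NOT x AND NOT x) AND y) AND (u OR NOT u))
= NOT (NOT (NOT NOT x AND NOT x) AND y AND (u OR NOT u))   [absorption]
= NOT ((NOT x OR x) AND y AND (u OR NOT u))   [De Morgan]
= NOT ((NOT x OR x) AND y)   [complement / identity]
= NOT y   [complement / identity]

NOT y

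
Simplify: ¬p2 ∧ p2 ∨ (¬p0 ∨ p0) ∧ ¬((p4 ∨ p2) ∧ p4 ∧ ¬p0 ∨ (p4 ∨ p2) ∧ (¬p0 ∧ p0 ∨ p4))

¬p4

¬p2 ∧ p2 ∨ (¬p0 ∨ p0) ∧ ¬((p4 ∨ p2) ∧ p4 ∧ ¬p0 ∨ (p4 ∨ p2) ∧ (¬p0 ∧ p0 ∨ p4))
= ¬p2 ∧ p2 ∨ (¬p0 ∨ p0) ∧ ¬((p4 ∨ p2) ∧ p4 ∧ ¬p0 ∨ (p4 ∨ p2) ∧ p4)   [complement / identity]
= (¬p0 ∨ p0) ∧ ¬((p4 ∨ p2) ∧ p4 ∧ ¬p0 ∨ (p4 ∨ p2) ∧ p4)   [complement / identity]
= (¬p0 ∨ p0) ∧ ¬((p4 ∨ p2) ∧ p4)   [absorption]
= ¬((p4 ∨ p2) ∧ p4)   [complement / identity]
= ¬p4   [absorption]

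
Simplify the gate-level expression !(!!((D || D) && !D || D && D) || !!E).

!D && !E

!(!!((D || D) && !D || D && D) || !!E)
= !(!!(D && !D || D && D) || !!E)   (idempotence)
= !(!!D || !!E)   (distribution)
= !D && !E   (De Morgan)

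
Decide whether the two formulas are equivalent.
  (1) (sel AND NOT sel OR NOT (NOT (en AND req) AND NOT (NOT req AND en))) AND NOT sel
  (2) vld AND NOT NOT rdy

E1: (sel AND NOT sel OR NOT (NOT (en AND req) AND NOT (NOT req AND en))) AND NOT sel
    = (sel AND NOT sel OR en AND req OR NOT req AND en) AND NOT sel   [De Morgan]
    = (en AND req OR NOT req AND en) AND NOT sel   [complement / identity]
    = en AND NOT sel   [distribution]
E2: vld AND NOT NOT rdy
    = vld AND rdy   [double negation]
These differ: at en=1, rdy=0, req=0, sel=0, vld=1, E1 = 1 but E2 = 0.

No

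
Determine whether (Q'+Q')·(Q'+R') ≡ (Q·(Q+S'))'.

E1: (Q'+Q')·(Q'+R')
    = Q'+Q'·R'
    = Q'
E2: (Q·(Q+S'))'
    = Q'
Both reduce to Q', so they are equivalent.

Yes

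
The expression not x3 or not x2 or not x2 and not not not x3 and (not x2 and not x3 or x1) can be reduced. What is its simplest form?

not x3 or not x2

not x3 or not x2 or not x2 and not not not x3 and (not x2 and not x3 or x1)
= not x3 or not x2 or not x2 and not x3 and (not x2 and not x3 or x1)
= not x3 or not x2 or not x2 and not x3
= not x3 or not x2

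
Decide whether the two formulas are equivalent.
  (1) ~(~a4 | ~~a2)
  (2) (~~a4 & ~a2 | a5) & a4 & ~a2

Yes

E1: ~(~a4 | ~~a2)
    = a4 & ~a2   (De Morgan)
E2: (~~a4 & ~a2 | a5) & a4 & ~a2
    = (a4 & ~a2 | a5) & a4 & ~a2   (double negation)
    = a4 & ~a2   (absorption)
Both reduce to a4 & ~a2, so they are equivalent.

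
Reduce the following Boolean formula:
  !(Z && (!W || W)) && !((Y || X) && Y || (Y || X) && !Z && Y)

!(Z && (!W || W)) && !((Y || X) && Y || (Y || X) && !Z && Y)
= !(Z && (!W || W)) && !(Y && (Y || X || (Y || X) && !Z))   [distribution]
= !(Z && (!W || W)) && !(Y && (Y || X))   [absorption]
= !(Z && (!W || W)) && !Y   [absorption]
= !Z && !Y   [complement / identity]

!Z && !Y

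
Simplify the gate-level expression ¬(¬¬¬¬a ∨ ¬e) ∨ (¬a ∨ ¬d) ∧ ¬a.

¬a

¬(¬¬¬¬a ∨ ¬e) ∨ (¬a ∨ ¬d) ∧ ¬a
= ¬(¬¬a ∨ ¬e) ∨ (¬a ∨ ¬d) ∧ ¬a
= ¬(¬¬a ∨ ¬e) ∨ ¬a
= ¬a ∧ e ∨ ¬a
= ¬a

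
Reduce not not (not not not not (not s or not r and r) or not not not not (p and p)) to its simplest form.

not s or p

not not (not not not not (not s or not r and r) or not not not not (p and p))
= not not (not not not not (not s or not r and r) or not not not not p)
= not (not not not (not s or not r and r) and not not not p)
= not (not not not not s and not not not p)
= not not not s or not not p
= not not not s or p
= not s or p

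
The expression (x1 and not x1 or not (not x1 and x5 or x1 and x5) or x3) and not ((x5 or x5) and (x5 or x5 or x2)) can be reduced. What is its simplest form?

(x1 and not x1 or not (not x1 and x5 or x1 and x5) or x3) and not ((x5 or x5) and (x5 or x5 or x2))
= (x1 and not x1 or not x5 or x3) and not ((x5 or x5) and (x5 or x5 or x2))   (distribution)
= (x1 and not x1 or not x5 or x3) and not (x5 or x5)   (absorption)
= (not x5 or x3) and not (x5 or x5)   (complement / identity)
= (not x5 or x3) and not x5   (idempotence)
= not x5   (absorption)

not x5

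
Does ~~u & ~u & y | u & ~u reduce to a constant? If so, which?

~~u & ~u & y | u & ~u
= u & ~u & y | u & ~u
= u & ~u
= 0

yes, False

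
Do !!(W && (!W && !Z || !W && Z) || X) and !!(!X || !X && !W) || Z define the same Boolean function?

No

E1: !!(W && (!W && !Z || !W && Z) || X)
    = W && (!W && !Z || !W && Z) || X
    = W && !W || X
    = X
E2: !!(!X || !X && !W) || Z
    = !!!X || Z
    = !X || Z
These differ: at W=0, X=1, Z=0, E1 = 1 but E2 = 0.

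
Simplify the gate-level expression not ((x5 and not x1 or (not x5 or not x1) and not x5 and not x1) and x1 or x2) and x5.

not ((x5 and not x1 or (not x5 or not x1) and not x5 and not x1) and x1 or x2) and x5
= not ((x5 and not x1 or not x5 and not x1) and x1 or x2) and x5   (absorption)
= not (not x1 and x1 or x2) and x5   (distribution)
= not x2 and x5   (complement / identity)

not x2 and x5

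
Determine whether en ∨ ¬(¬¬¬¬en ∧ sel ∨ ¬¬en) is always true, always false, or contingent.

en ∨ ¬(¬¬¬¬en ∧ sel ∨ ¬¬en)
= en ∨ ¬(¬¬en ∧ sel ∨ ¬¬en)   (double negation)
= en ∨ ¬¬¬en   (absorption)
= en ∨ ¬en   (double negation)
= True   (complement)

always true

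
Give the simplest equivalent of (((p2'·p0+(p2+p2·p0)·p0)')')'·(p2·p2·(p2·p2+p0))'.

p0'·p2'

(((p2'·p0+(p2+p2·p0)·p0)')')'·(p2·p2·(p2·p2+p0))'
= (((p2'·p0+p2·p0)')')'·(p2·p2·(p2·p2+p0))'   (absorption)
= (((p2'·p0+p2·p0)')')'·(p2·p2)'   (absorption)
= ((p0')')'·(p2·p2)'   (distribution)
= ((p0')')'·p2'   (idempotence)
= p0'·p2'   (double negation)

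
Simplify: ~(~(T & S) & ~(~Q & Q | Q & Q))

T & S | Q

~(~(T & S) & ~(~Q & Q | Q & Q))
= ~(~(T & S) & ~Q)   [distribution]
= T & S | Q   [De Morgan]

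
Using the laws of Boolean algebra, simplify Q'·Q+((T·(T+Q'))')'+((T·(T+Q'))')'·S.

T

Q'·Q+((T·(T+Q'))')'+((T·(T+Q'))')'·S
= Q'·Q+((T·(T+Q'))')'   (absorption)
= Q'·Q+(T')'   (absorption)
= (T')'   (complement / identity)
= T   (double negation)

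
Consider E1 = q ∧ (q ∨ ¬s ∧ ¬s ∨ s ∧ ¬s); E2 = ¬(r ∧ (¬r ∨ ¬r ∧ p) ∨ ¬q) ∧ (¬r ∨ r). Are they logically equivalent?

Yes

E1: q ∧ (q ∨ ¬s ∧ ¬s ∨ s ∧ ¬s)
    = q ∧ (q ∨ ¬s)   (distribution)
    = q   (absorption)
E2: ¬(r ∧ (¬r ∨ ¬r ∧ p) ∨ ¬q) ∧ (¬r ∨ r)
    = ¬(r ∧ ¬r ∨ ¬q) ∧ (¬r ∨ r)   (absorption)
    = ¬¬q ∧ (¬r ∨ r)   (complement / identity)
    = ¬¬q   (complement / identity)
    = q   (double negation)
Both reduce to q, so they are equivalent.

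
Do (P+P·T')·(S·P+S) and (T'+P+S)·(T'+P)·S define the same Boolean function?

No

E1: (P+P·T')·(S·P+S)
    = (P+P·T')·S   [absorption]
    = P·S   [absorption]
E2: (T'+P+S)·(T'+P)·S
    = (T'+P)·S   [absorption]
These differ: at P=0, S=1, T=0, E1 = 0 but E2 = 1.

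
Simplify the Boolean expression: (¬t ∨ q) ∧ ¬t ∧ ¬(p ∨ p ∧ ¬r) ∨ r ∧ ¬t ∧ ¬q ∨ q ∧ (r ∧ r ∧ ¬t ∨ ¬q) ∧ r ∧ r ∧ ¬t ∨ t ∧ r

(¬t ∨ q) ∧ ¬t ∧ ¬(p ∨ p ∧ ¬r) ∨ r ∧ ¬t ∧ ¬q ∨ q ∧ (r ∧ r ∧ ¬t ∨ ¬q) ∧ r ∧ r ∧ ¬t ∨ t ∧ r
= (¬t ∨ q) ∧ ¬t ∧ ¬(p ∨ p ∧ ¬r) ∨ r ∧ ¬t ∧ ¬q ∨ q ∧ r ∧ r ∧ ¬t ∨ t ∧ r   (absorption)
= (¬t ∨ q) ∧ ¬t ∧ ¬(p ∨ p ∧ ¬r) ∨ r ∧ ¬t ∧ ¬q ∨ q ∧ r ∧ ¬t ∨ t ∧ r   (idempotence)
= (¬t ∨ q) ∧ ¬t ∧ ¬(p ∨ p ∧ ¬r) ∨ r ∧ ¬t ∨ t ∧ r   (distribution)
= (¬t ∨ q) ∧ ¬t ∧ ¬(p ∨ p ∧ ¬r) ∨ r   (distribution)
= ¬t ∧ ¬(p ∨ p ∧ ¬r) ∨ r   (absorption)
= ¬t ∧ ¬p ∨ r   (absorption)

¬t ∧ ¬p ∨ r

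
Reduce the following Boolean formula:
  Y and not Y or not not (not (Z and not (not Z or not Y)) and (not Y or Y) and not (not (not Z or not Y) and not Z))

not Z or not Y

Y and not Y or not not (not (Z and not (not Z or not Y)) and (not Y or Y) and not (not (not Z or not Y) and not Z))
= Y and not Y or not not (not (Z and not (not Z or not Y)) and not (not (not Z or not Y) and not Z))   (complement / identity)
= Y and not Y or not (Z and not (not Z or not Y) or not (not Z or not Y) and not Z)   (De Morgan)
= Y and not Y or not not (not Z or not Y)   (distribution)
= Y and not Y or not Z or not Y   (double negation)
= not Z or not Y   (complement / identity)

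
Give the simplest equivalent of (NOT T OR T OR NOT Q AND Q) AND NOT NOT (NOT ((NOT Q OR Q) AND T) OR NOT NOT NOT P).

(NOT T OR T OR NOT Q AND Q) AND NOT NOT (NOT ((NOT Q OR Q) AND T) OR NOT NOT NOT P)
= (NOT T OR T OR NOT Q AND Q) AND (NOT ((NOT Q OR Q) AND T) OR NOT NOT NOT P)
= (NOT T OR T OR NOT Q AND Q) AND (NOT ((NOT Q OR Q) AND T) OR NOT P)
= (NOT T OR T OR NOT Q AND Q) AND (NOT T OR NOT P)
= (NOT T OR T) AND (NOT T OR NOT P)
= NOT T OR NOT P

NOT T OR NOT P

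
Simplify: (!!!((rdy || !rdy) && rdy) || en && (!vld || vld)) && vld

(!rdy || en) && vld

(!!!((rdy || !rdy) && rdy) || en && (!vld || vld)) && vld
= (!!!((rdy || !rdy) && rdy) || en) && vld
= (!((rdy || !rdy) && rdy) || en) && vld
= (!rdy || en) && vld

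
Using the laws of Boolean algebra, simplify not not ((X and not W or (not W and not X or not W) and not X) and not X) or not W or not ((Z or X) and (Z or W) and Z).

not W or not Z

not not ((X and not W or (not W and not X or not W) and not X) and not X) or not W or not ((Z or X) and (Z or W) and Z)
= not not ((X and not W or not W and not X) and not X) or not W or not ((Z or X) and (Z or W) and Z)
= (X and not W or not W and not X) and not X or not W or not ((Z or X) and (Z or W) and Z)
= not W and not X or not W or not ((Z or X) and (Z or W) and Z)
= not W and not X or not W or not ((Z or X) and Z)
= not W and not X or not W or not Z
= not W or not Z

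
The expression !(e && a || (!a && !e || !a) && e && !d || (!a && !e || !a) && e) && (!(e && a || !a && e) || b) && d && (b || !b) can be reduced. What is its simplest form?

!e && d

!(e && a || (!a && !e || !a) && e && !d || (!a && !e || !a) && e) && (!(e && a || !a && e) || b) && d && (b || !b)
= !(e && a || (!a && !e || !a) && e) && (!(e && a || !a && e) || b) && d && (b || !b)   — absorption
= !(e && a || !a && e) && (!(e && a || !a && e) || b) && d && (b || !b)   — absorption
= !(e && a || !a && e) && d && (b || !b)   — absorption
= !((a || !a) && e) && d && (b || !b)   — distribution
= !e && d && (b || !b)   — complement / identity
= !e && d   — complement / identity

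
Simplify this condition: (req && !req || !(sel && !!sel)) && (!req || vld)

(req && !req || !(sel && !!sel)) && (!req || vld)
= !(sel && !!sel) && (!req || vld)   (complement / identity)
= !(sel && sel) && (!req || vld)   (double negation)
= !sel && (!req || vld)   (idempotence)

!sel && (!req || vld)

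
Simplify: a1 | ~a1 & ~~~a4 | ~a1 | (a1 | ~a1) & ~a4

a1 | ~a1 & ~~~a4 | ~a1 | (a1 | ~a1) & ~a4
= a1 | ~a1 & ~a4 | ~a1 | (a1 | ~a1) & ~a4   — double negation
= a1 | ~a1 | (a1 | ~a1) & ~a4   — absorption
= a1 | ~a1   — absorption
= 1   — complement

1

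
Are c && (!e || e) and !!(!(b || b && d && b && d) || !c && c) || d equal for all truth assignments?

No

E1: c && (!e || e)
    = c   [complement / identity]
E2: !!(!(b || b && d && b && d) || !c && c) || d
    = !(b || b && d && b && d) || !c && c || d   [double negation]
    = !(b || b && d && b && d) || d   [complement / identity]
    = !(b || b && d) || d   [idempotence]
    = !b || d   [absorption]
These differ: at b=0, c=0, d=1, e=0, E1 = 0 but E2 = 1.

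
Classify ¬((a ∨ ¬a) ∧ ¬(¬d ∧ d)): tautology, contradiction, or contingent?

contradiction

¬((a ∨ ¬a) ∧ ¬(¬d ∧ d))
= ¬¬(¬d ∧ d)
= ¬d ∧ d
= False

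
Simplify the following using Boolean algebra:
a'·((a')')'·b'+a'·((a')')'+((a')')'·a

a'

a'·((a')')'·b'+a'·((a')')'+((a')')'·a
= a'·((a')')'+((a')')'·a   (absorption)
= ((a')')'   (distribution)
= a'   (double negation)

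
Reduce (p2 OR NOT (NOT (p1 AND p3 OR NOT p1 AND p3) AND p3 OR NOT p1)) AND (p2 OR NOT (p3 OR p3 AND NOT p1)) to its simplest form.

p1 AND NOT p3 OR p2

(p2 OR NOT (NOT (p1 AND p3 OR NOT p1 AND p3) AND p3 OR NOT p1)) AND (p2 OR NOT (p3 OR p3 AND NOT p1))
= (p2 OR NOT (NOT p3 AND p3 OR NOT p1)) AND (p2 OR NOT (p3 OR p3 AND NOT p1))
= (p2 OR NOT (NOT p3 AND p3 OR NOT p1)) AND (p2 OR NOT p3)
= NOT (NOT p3 AND p3 OR NOT p1) AND NOT p3 OR p2
= NOT NOT p1 AND NOT p3 OR p2
= p1 AND NOT p3 OR p2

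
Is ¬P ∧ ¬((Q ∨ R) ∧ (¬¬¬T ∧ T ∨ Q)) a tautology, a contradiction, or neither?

neither

¬P ∧ ¬((Q ∨ R) ∧ (¬¬¬T ∧ T ∨ Q))
= ¬P ∧ ¬((Q ∨ R) ∧ (¬T ∧ T ∨ Q))   (double negation)
= ¬P ∧ ¬((Q ∨ R) ∧ Q)   (complement / identity)
= ¬P ∧ ¬Q   (absorption)
This depends on P, Q, so it is not a constant.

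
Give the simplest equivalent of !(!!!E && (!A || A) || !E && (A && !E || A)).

E

!(!!!E && (!A || A) || !E && (A && !E || A))
= !(!E && (!A || A) || !E && (A && !E || A))
= !(!E || !E && (A && !E || A))
= !(!E || !E && A)
= !!E
= E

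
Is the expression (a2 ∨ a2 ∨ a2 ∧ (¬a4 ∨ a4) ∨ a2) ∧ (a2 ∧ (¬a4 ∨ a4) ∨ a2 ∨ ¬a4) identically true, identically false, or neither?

(a2 ∨ a2 ∨ a2 ∧ (¬a4 ∨ a4) ∨ a2) ∧ (a2 ∧ (¬a4 ∨ a4) ∨ a2 ∨ ¬a4)
= (a2 ∨ a2) ∧ ¬a4 ∨ a2 ∧ (¬a4 ∨ a4) ∨ a2
= (a2 ∨ a2) ∧ ¬a4 ∨ a2 ∨ a2
= a2 ∨ a2
= a2
This depends on a2, so it is not a constant.

neither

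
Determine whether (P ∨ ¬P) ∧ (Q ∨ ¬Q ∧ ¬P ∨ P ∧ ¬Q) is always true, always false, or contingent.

(P ∨ ¬P) ∧ (Q ∨ ¬Q ∧ ¬P ∨ P ∧ ¬Q)
= (P ∨ ¬P) ∧ (Q ∨ ¬Q)   [distribution]
= P ∨ ¬P   [complement / identity]
= True   [complement]

always true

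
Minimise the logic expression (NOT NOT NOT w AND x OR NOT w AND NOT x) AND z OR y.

(NOT NOT NOT w AND x OR NOT w AND NOT x) AND z OR y
= (NOT w AND x OR NOT w AND NOT x) AND z OR y   [double negation]
= NOT w AND z OR y   [distribution]

NOT w AND z OR y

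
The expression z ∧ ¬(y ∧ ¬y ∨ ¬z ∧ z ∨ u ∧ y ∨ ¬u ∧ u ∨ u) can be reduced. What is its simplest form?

z ∧ ¬(y ∧ ¬y ∨ ¬z ∧ z ∨ u ∧ y ∨ ¬u ∧ u ∨ u)
= z ∧ ¬(y ∧ ¬y ∨ ¬z ∧ z ∨ u ∧ y ∨ u)   — complement / identity
= z ∧ ¬(y ∧ ¬y ∨ u ∧ y ∨ u)   — complement / identity
= z ∧ ¬(y ∧ ¬y ∨ u)   — absorption
= z ∧ ¬u   — complement / identity

z ∧ ¬u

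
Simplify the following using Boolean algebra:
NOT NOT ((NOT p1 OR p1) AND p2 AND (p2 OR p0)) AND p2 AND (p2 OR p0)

NOT NOT ((NOT p1 OR p1) AND p2 AND (p2 OR p0)) AND p2 AND (p2 OR p0)
= NOT NOT (p2 AND (p2 OR p0)) AND p2 AND (p2 OR p0)   (complement / identity)
= p2 AND (p2 OR p0) AND p2 AND (p2 OR p0)   (double negation)
= p2 AND (p2 OR p0)   (idempotence)
= p2   (absorption)

p2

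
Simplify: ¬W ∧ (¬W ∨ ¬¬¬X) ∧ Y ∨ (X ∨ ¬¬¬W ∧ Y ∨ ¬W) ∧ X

¬W ∧ Y ∨ X

¬W ∧ (¬W ∨ ¬¬¬X) ∧ Y ∨ (X ∨ ¬¬¬W ∧ Y ∨ ¬W) ∧ X
= ¬W ∧ (¬W ∨ ¬¬¬X) ∧ Y ∨ (X ∨ ¬W ∧ Y ∨ ¬W) ∧ X   (double negation)
= ¬W ∧ (¬W ∨ ¬¬¬X) ∧ Y ∨ (X ∨ ¬W) ∧ X   (absorption)
= ¬W ∧ (¬W ∨ ¬X) ∧ Y ∨ (X ∨ ¬W) ∧ X   (double negation)
= ¬W ∧ Y ∨ (X ∨ ¬W) ∧ X   (absorption)
= ¬W ∧ Y ∨ X   (absorption)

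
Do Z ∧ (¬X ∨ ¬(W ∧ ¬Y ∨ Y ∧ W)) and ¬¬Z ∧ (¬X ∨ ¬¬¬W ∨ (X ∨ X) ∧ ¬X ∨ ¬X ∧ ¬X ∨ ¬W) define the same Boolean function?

E1: Z ∧ (¬X ∨ ¬(W ∧ ¬Y ∨ Y ∧ W))
    = Z ∧ (¬X ∨ ¬W)
E2: ¬¬Z ∧ (¬X ∨ ¬¬¬W ∨ (X ∨ X) ∧ ¬X ∨ ¬X ∧ ¬X ∨ ¬W)
    = ¬¬Z ∧ (¬X ∨ ¬¬¬W ∨ X ∧ ¬X ∨ ¬X ∧ ¬X ∨ ¬W)
    = ¬¬Z ∧ (¬X ∨ ¬W ∨ X ∧ ¬X ∨ ¬X ∧ ¬X ∨ ¬W)
    = ¬¬Z ∧ (¬X ∨ ¬W ∨ ¬X ∨ ¬W)
    = Z ∧ (¬X ∨ ¬W ∨ ¬X ∨ ¬W)
    = Z ∧ (¬X ∨ ¬W)
Both reduce to Z ∧ (¬X ∨ ¬W), so they are equivalent.

Yes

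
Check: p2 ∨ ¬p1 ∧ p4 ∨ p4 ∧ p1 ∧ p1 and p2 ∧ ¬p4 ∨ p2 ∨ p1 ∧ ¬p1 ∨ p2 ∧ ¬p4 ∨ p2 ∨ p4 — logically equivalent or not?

Yes

E1: p2 ∨ ¬p1 ∧ p4 ∨ p4 ∧ p1 ∧ p1
    = p2 ∨ ¬p1 ∧ p4 ∨ p4 ∧ p1   [idempotence]
    = p2 ∨ p4   [distribution]
E2: p2 ∧ ¬p4 ∨ p2 ∨ p1 ∧ ¬p1 ∨ p2 ∧ ¬p4 ∨ p2 ∨ p4
    = p2 ∧ ¬p4 ∨ p2 ∨ p2 ∧ ¬p4 ∨ p2 ∨ p4   [complement / identity]
    = p2 ∧ ¬p4 ∨ p2 ∨ p4   [idempotence]
    = p2 ∨ p4   [absorption]
Both reduce to p2 ∨ p4, so they are equivalent.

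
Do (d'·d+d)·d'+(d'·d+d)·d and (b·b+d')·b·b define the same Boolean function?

E1: (d'·d+d)·d'+(d'·d+d)·d
    = d'·d+d   — distribution
    = d   — complement / identity
E2: (b·b+d')·b·b
    = b·b   — absorption
    = b   — idempotence
These differ: at b=1, d=0, E1 = 0 but E2 = 1.

No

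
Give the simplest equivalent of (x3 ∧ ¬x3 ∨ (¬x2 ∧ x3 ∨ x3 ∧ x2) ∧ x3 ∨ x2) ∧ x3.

x3

(x3 ∧ ¬x3 ∨ (¬x2 ∧ x3 ∨ x3 ∧ x2) ∧ x3 ∨ x2) ∧ x3
= (x3 ∧ ¬x3 ∨ x3 ∧ x3 ∨ x2) ∧ x3
= (x3 ∨ x2) ∧ x3
= x3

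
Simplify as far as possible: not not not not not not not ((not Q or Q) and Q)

not Q

not not not not not not not ((not Q or Q) and Q)
= not not not not not ((not Q or Q) and Q)   [double negation]
= not not not not not Q   [complement / identity]
= not not not Q   [double negation]
= not Q   [double negation]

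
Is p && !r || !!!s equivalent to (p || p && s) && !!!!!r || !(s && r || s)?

Yes

E1: p && !r || !!!s
    = p && !r || !s   (double negation)
E2: (p || p && s) && !!!!!r || !(s && r || s)
    = (p || p && s) && !!!!!r || !s   (absorption)
    = p && !!!!!r || !s   (absorption)
    = p && !!!r || !s   (double negation)
    = p && !r || !s   (double negation)
Both reduce to p && !r || !s, so they are equivalent.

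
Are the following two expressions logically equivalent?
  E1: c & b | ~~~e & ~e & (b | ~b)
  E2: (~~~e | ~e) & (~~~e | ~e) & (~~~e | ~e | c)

E1: c & b | ~~~e & ~e & (b | ~b)
    = c & b | ~~~e & ~e
    = c & b | ~e & ~e
    = c & b | ~e
E2: (~~~e | ~e) & (~~~e | ~e) & (~~~e | ~e | c)
    = (~~~e | ~e) & (~~~e | ~e)
    = ~~~e | ~e
    = ~e | ~e
    = ~e
These differ: at b=1, c=1, e=1, E1 = 1 but E2 = 0.

No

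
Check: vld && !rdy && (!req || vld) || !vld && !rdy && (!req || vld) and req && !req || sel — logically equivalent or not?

No

E1: vld && !rdy && (!req || vld) || !vld && !rdy && (!req || vld)
    = !rdy && (!req || vld)
E2: req && !req || sel
    = sel
These differ: at rdy=1, req=1, sel=1, vld=1, E1 = 0 but E2 = 1.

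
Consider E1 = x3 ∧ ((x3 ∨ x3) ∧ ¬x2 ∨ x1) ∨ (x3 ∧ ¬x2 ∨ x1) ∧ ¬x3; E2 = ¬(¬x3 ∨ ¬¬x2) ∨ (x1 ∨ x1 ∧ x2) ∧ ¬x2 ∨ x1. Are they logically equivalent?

Yes

E1: x3 ∧ ((x3 ∨ x3) ∧ ¬x2 ∨ x1) ∨ (x3 ∧ ¬x2 ∨ x1) ∧ ¬x3
    = x3 ∧ (x3 ∧ ¬x2 ∨ x1) ∨ (x3 ∧ ¬x2 ∨ x1) ∧ ¬x3
    = x3 ∧ ¬x2 ∨ x1
E2: ¬(¬x3 ∨ ¬¬x2) ∨ (x1 ∨ x1 ∧ x2) ∧ ¬x2 ∨ x1
    = ¬(¬x3 ∨ ¬¬x2) ∨ x1 ∧ ¬x2 ∨ x1
    = x3 ∧ ¬x2 ∨ x1 ∧ ¬x2 ∨ x1
    = x3 ∧ ¬x2 ∨ x1
Both reduce to x3 ∧ ¬x2 ∨ x1, so they are equivalent.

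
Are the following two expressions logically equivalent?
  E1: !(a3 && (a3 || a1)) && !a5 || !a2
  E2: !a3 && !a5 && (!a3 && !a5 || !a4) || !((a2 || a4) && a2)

Yes

E1: !(a3 && (a3 || a1)) && !a5 || !a2
    = !a3 && !a5 || !a2   (absorption)
E2: !a3 && !a5 && (!a3 && !a5 || !a4) || !((a2 || a4) && a2)
    = !a3 && !a5 && (!a3 && !a5 || !a4) || !a2   (absorption)
    = !a3 && !a5 || !a2   (absorption)
Both reduce to !a3 && !a5 || !a2, so they are equivalent.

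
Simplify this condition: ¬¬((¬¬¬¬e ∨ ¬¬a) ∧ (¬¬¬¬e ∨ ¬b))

¬¬((¬¬¬¬e ∨ ¬¬a) ∧ (¬¬¬¬e ∨ ¬b))
= ¬¬((¬¬¬¬e ∨ a) ∧ (¬¬¬¬e ∨ ¬b))
= ¬¬(a ∧ ¬b ∨ ¬¬¬¬e)
= a ∧ ¬b ∨ ¬¬¬¬e
= a ∧ ¬b ∨ ¬¬e
= a ∧ ¬b ∨ e

a ∧ ¬b ∨ e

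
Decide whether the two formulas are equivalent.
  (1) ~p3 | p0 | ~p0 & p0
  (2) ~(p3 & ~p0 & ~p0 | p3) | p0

Yes

E1: ~p3 | p0 | ~p0 & p0
    = ~p3 | p0   (complement / identity)
E2: ~(p3 & ~p0 & ~p0 | p3) | p0
    = ~(p3 & ~p0 | p3) | p0   (idempotence)
    = ~p3 | p0   (absorption)
Both reduce to ~p3 | p0, so they are equivalent.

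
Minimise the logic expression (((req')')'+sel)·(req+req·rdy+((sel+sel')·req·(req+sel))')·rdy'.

(((req')')'+sel)·(req+req·rdy+((sel+sel')·req·(req+sel))')·rdy'
= (req'+sel)·(req+req·rdy+((sel+sel')·req·(req+sel))')·rdy'
= (req'+sel)·(req+((sel+sel')·req·(req+sel))')·rdy'
= (req'+sel)·(req+(req·(req+sel))')·rdy'
= (req'+sel)·(req+req')·rdy'
= (req'+sel)·rdy'

(req'+sel)·rdy'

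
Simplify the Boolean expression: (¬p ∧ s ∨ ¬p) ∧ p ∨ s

(¬p ∧ s ∨ ¬p) ∧ p ∨ s
= ¬p ∧ p ∨ s   [absorption]
= s   [complement / identity]

s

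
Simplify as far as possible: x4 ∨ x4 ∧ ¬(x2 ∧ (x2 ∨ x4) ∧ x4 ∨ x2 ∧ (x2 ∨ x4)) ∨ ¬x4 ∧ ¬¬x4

x4 ∨ x4 ∧ ¬(x2 ∧ (x2 ∨ x4) ∧ x4 ∨ x2 ∧ (x2 ∨ x4)) ∨ ¬x4 ∧ ¬¬x4
= x4 ∨ x4 ∧ ¬(x2 ∧ (x2 ∨ x4) ∧ x4 ∨ x2 ∧ (x2 ∨ x4)) ∨ ¬x4 ∧ x4   (double negation)
= x4 ∨ x4 ∧ ¬(x2 ∧ (x2 ∨ x4) ∧ x4 ∨ x2 ∧ (x2 ∨ x4))   (complement / identity)
= x4 ∨ x4 ∧ ¬(x2 ∧ (x2 ∨ x4))   (absorption)
= x4 ∨ x4 ∧ ¬x2   (absorption)
= x4   (absorption)

x4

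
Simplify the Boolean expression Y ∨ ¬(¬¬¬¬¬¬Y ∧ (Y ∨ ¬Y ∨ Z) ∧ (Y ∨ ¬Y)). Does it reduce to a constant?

Y ∨ ¬(¬¬¬¬¬¬Y ∧ (Y ∨ ¬Y ∨ Z) ∧ (Y ∨ ¬Y))
= Y ∨ ¬(¬¬¬¬Y ∧ (Y ∨ ¬Y ∨ Z) ∧ (Y ∨ ¬Y))   [double negation]
= Y ∨ ¬(¬¬¬¬Y ∧ (Y ∨ ¬Y))   [absorption]
= Y ∨ ¬(¬¬Y ∧ (Y ∨ ¬Y))   [double negation]
= Y ∨ ¬¬¬Y   [complement / identity]
= Y ∨ ¬Y   [double negation]
= True   [complement]

True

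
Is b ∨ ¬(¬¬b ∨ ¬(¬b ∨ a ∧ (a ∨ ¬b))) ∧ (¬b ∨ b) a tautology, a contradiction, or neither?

b ∨ ¬(¬¬b ∨ ¬(¬b ∨ a ∧ (a ∨ ¬b))) ∧ (¬b ∨ b)
= b ∨ ¬b ∧ (¬b ∨ a ∧ (a ∨ ¬b)) ∧ (¬b ∨ b)   (De Morgan)
= b ∨ ¬b ∧ (¬b ∨ a) ∧ (¬b ∨ b)   (absorption)
= b ∨ ¬b ∧ (¬b ∨ a)   (complement / identity)
= b ∨ ¬b   (absorption)
= True   (complement)

tautology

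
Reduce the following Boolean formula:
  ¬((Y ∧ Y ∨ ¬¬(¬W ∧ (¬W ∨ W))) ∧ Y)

¬((Y ∧ Y ∨ ¬¬(¬W ∧ (¬W ∨ W))) ∧ Y)
= ¬((Y ∧ Y ∨ ¬W ∧ (¬W ∨ W)) ∧ Y)
= ¬((Y ∨ ¬W ∧ (¬W ∨ W)) ∧ Y)
= ¬((Y ∨ ¬W) ∧ Y)
= ¬Y

¬Y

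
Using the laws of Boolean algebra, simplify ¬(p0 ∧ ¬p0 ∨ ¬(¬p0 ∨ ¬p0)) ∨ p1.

¬p0 ∨ p1

¬(p0 ∧ ¬p0 ∨ ¬(¬p0 ∨ ¬p0)) ∨ p1
= ¬(p0 ∧ ¬p0 ∨ p0 ∧ p0) ∨ p1   — De Morgan
= ¬p0 ∨ p1   — distribution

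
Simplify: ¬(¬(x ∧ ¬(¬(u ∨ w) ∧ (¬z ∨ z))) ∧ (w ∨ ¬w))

¬(¬(x ∧ ¬(¬(u ∨ w) ∧ (¬z ∨ z))) ∧ (w ∨ ¬w))
= ¬(¬(x ∧ ¬¬(u ∨ w)) ∧ (w ∨ ¬w))   — complement / identity
= ¬¬(x ∧ ¬¬(u ∨ w))   — complement / identity
= x ∧ ¬¬(u ∨ w)   — double negation
= x ∧ (u ∨ w)   — double negation

x ∧ (u ∨ w)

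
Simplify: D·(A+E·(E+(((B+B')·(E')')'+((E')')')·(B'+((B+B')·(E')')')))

D·(A+E·(E+(((B+B')·(E')')'+((E')')')·(B'+((B+B')·(E')')')))
= D·(A+E·(E+((B+B')·(E')')'+((E')')'·B'))   [distribution]
= D·(A+E·(E+((E')')'+((E')')'·B'))   [complement / identity]
= D·(A+E·(E+((E')')'))   [absorption]
= D·(A+E·(E+E'))   [double negation]
= D·(A+E)   [complement / identity]

D·(A+E)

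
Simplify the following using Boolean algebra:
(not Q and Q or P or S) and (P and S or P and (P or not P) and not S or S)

P or S

(not Q and Q or P or S) and (P and S or P and (P or not P) and not S or S)
= (not Q and Q or P or S) and (P and S or P and not S or S)
= (not Q and Q or P or S) and (P or S)
= (P or S) and (P or S)
= P or S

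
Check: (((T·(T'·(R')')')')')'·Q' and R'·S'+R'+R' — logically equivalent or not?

No

E1: (((T·(T'·(R')')')')')'·Q'
    = (((T·(T+R'))')')'·Q'   — De Morgan
    = ((T')')'·Q'   — absorption
    = T'·Q'   — double negation
E2: R'·S'+R'+R'
    = R'+R'   — absorption
    = R'   — idempotence
These differ: at Q=1, R=0, S=0, T=0, E1 = 0 but E2 = 1.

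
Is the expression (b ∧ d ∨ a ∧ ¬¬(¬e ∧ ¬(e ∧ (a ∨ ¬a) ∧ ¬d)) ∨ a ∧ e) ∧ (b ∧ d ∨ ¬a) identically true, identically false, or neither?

(b ∧ d ∨ a ∧ ¬¬(¬e ∧ ¬(e ∧ (a ∨ ¬a) ∧ ¬d)) ∨ a ∧ e) ∧ (b ∧ d ∨ ¬a)
= (b ∧ d ∨ a ∧ ¬(e ∨ e ∧ (a ∨ ¬a) ∧ ¬d) ∨ a ∧ e) ∧ (b ∧ d ∨ ¬a)   [De Morgan]
= (b ∧ d ∨ a ∧ ¬(e ∨ e ∧ ¬d) ∨ a ∧ e) ∧ (b ∧ d ∨ ¬a)   [complement / identity]
= (a ∧ ¬(e ∨ e ∧ ¬d) ∨ a ∧ e) ∧ ¬a ∨ b ∧ d   [distribution]
= (a ∧ ¬e ∨ a ∧ e) ∧ ¬a ∨ b ∧ d   [absorption]
= a ∧ ¬a ∨ b ∧ d   [distribution]
= b ∧ d   [complement / identity]
This depends on b, d, so it is not a constant.

neither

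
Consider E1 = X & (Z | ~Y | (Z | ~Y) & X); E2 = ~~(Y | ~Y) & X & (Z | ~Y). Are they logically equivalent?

E1: X & (Z | ~Y | (Z | ~Y) & X)
    = X & (Z | ~Y)   — absorption
E2: ~~(Y | ~Y) & X & (Z | ~Y)
    = (Y | ~Y) & X & (Z | ~Y)   — double negation
    = X & (Z | ~Y)   — complement / identity
Both reduce to X & (Z | ~Y), so they are equivalent.

Yes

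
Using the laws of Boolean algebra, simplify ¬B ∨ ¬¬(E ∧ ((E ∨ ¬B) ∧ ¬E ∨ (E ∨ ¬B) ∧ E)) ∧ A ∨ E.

¬B ∨ ¬¬(E ∧ ((E ∨ ¬B) ∧ ¬E ∨ (E ∨ ¬B) ∧ E)) ∧ A ∨ E
= ¬B ∨ E ∧ ((E ∨ ¬B) ∧ ¬E ∨ (E ∨ ¬B) ∧ E) ∧ A ∨ E   — double negation
= ¬B ∨ E ∧ (E ∨ ¬B) ∧ A ∨ E   — distribution
= ¬B ∨ E ∧ A ∨ E   — absorption
= ¬B ∨ E   — absorption

¬B ∨ E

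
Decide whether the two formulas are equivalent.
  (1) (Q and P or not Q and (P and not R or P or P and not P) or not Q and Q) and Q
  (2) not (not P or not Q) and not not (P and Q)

E1: (Q and P or not Q and (P and not R or P or P and not P) or not Q and Q) and Q
    = (Q and P or not Q and (P and not R or P or P and not P)) and Q   [complement / identity]
    = (Q and P or not Q and (P and not R or P)) and Q   [complement / identity]
    = (Q and P or not Q and P) and Q   [absorption]
    = P and Q   [distribution]
E2: not (not P or not Q) and not not (P and Q)
    = not (not P or not Q) and P and Q   [double negation]
    = P and Q and P and Q   [De Morgan]
    = P and Q   [idempotence]
Both reduce to P and Q, so they are equivalent.

Yes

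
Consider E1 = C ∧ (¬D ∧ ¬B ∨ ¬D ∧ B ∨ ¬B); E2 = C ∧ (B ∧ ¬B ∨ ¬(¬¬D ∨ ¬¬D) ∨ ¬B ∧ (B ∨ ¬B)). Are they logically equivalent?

Yes

E1: C ∧ (¬D ∧ ¬B ∨ ¬D ∧ B ∨ ¬B)
    = C ∧ (¬D ∨ ¬B)   — distribution
E2: C ∧ (B ∧ ¬B ∨ ¬(¬¬D ∨ ¬¬D) ∨ ¬B ∧ (B ∨ ¬B))
    = C ∧ (B ∧ ¬B ∨ ¬D ∧ ¬D ∨ ¬B ∧ (B ∨ ¬B))   — De Morgan
    = C ∧ (B ∧ ¬B ∨ ¬D ∨ ¬B ∧ (B ∨ ¬B))   — idempotence
    = C ∧ (¬D ∨ ¬B ∧ (B ∨ ¬B))   — complement / identity
    = C ∧ (¬D ∨ ¬B)   — complement / identity
Both reduce to C ∧ (¬D ∨ ¬B), so they are equivalent.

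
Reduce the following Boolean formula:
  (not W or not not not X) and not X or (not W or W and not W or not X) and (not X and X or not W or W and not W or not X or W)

(not W or not not not X) and not X or (not W or W and not W or not X) and (not X and X or not W or W and not W or not X or W)
= (not W or not not not X) and not X or (not W or W and not W or not X) and (not W or W and not W or not X or W)   (complement / identity)
= (not W or not not not X) and not X or not W or W and not W or not X   (absorption)
= (not W or not X) and not X or not W or W and not W or not X   (double negation)
= (not W or not X) and not X or not W or not X   (complement / identity)
= not W or not X   (absorption)

not W or not X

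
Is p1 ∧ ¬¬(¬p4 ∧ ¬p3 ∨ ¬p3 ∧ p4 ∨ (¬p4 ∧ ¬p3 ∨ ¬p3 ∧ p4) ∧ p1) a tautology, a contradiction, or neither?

neither

p1 ∧ ¬¬(¬p4 ∧ ¬p3 ∨ ¬p3 ∧ p4 ∨ (¬p4 ∧ ¬p3 ∨ ¬p3 ∧ p4) ∧ p1)
= p1 ∧ ¬¬(¬p4 ∧ ¬p3 ∨ ¬p3 ∧ p4)   — absorption
= p1 ∧ ¬¬¬p3   — distribution
= p1 ∧ ¬p3   — double negation
This depends on p1, p3, so it is not a constant.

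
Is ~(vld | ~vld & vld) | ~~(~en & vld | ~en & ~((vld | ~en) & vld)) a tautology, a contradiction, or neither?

neither

~(vld | ~vld & vld) | ~~(~en & vld | ~en & ~((vld | ~en) & vld))
= ~(vld | ~vld & vld) | ~en & vld | ~en & ~((vld | ~en) & vld)
= ~vld | ~en & vld | ~en & ~((vld | ~en) & vld)
= ~vld | ~en & vld | ~en & ~vld
= ~vld | ~en
This depends on en, vld, so it is not a constant.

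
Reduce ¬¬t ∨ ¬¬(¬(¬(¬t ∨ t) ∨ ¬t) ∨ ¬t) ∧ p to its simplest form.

t ∨ p

¬¬t ∨ ¬¬(¬(¬(¬t ∨ t) ∨ ¬t) ∨ ¬t) ∧ p
= ¬¬t ∨ (¬(¬(¬t ∨ t) ∨ ¬t) ∨ ¬t) ∧ p   (double negation)
= ¬¬t ∨ ((¬t ∨ t) ∧ t ∨ ¬t) ∧ p   (De Morgan)
= ¬¬t ∨ (t ∨ ¬t) ∧ p   (complement / identity)
= ¬¬t ∨ p   (complement / identity)
= t ∨ p   (double negation)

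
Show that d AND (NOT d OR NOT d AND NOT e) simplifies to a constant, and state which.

FALSE

d AND (NOT d OR NOT d AND NOT e)
= d AND NOT d   — absorption
= FALSE   — complement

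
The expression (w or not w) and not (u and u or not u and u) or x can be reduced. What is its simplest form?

(w or not w) and not (u and u or not u and u) or x
= (w or not w) and not ((u or not u) and u) or x   [distribution]
= not ((u or not u) and u) or x   [complement / identity]
= not u or x   [complement / identity]

not u or x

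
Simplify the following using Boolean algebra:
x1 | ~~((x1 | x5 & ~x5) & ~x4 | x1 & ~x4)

x1

x1 | ~~((x1 | x5 & ~x5) & ~x4 | x1 & ~x4)
= x1 | (x1 | x5 & ~x5) & ~x4 | x1 & ~x4   — double negation
= x1 | x1 & ~x4 | x1 & ~x4   — complement / identity
= x1 | x1 & ~x4   — idempotence
= x1   — absorption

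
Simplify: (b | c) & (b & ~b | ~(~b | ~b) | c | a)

(b | c) & (b & ~b | ~(~b | ~b) | c | a)
= (b | c) & (b & ~b | b & b | c | a)   — De Morgan
= (b | c) & (b | c | a)   — distribution
= b | c   — absorption

b | c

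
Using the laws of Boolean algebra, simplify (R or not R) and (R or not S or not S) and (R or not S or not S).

R or not S

(R or not R) and (R or not S or not S) and (R or not S or not S)
= (R or not S or not S) and (R or not S or not S)   [complement / identity]
= R or not S or not S   [idempotence]
= R or not S   [idempotence]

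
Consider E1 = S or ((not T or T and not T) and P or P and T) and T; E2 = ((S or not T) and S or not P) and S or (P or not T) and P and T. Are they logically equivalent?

E1: S or ((not T or T and not T) and P or P and T) and T
    = S or (not T and P or P and T) and T   [complement / identity]
    = S or P and T   [distribution]
E2: ((S or not T) and S or not P) and S or (P or not T) and P and T
    = (S or not P) and S or (P or not T) and P and T   [absorption]
    = S or (P or not T) and P and T   [absorption]
    = S or P and T   [absorption]
Both reduce to S or P and T, so they are equivalent.

Yes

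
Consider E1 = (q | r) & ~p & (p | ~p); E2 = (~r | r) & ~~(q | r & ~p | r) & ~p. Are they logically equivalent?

E1: (q | r) & ~p & (p | ~p)
    = (q | r) & ~p   [complement / identity]
E2: (~r | r) & ~~(q | r & ~p | r) & ~p
    = (~r | r) & ~~(q | r) & ~p   [absorption]
    = (~r | r) & (q | r) & ~p   [double negation]
    = (q | r) & ~p   [complement / identity]
Both reduce to (q | r) & ~p, so they are equivalent.

Yes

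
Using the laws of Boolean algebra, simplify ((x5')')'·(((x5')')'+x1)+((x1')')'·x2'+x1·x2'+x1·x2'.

x5'+x2'

((x5')')'·(((x5')')'+x1)+((x1')')'·x2'+x1·x2'+x1·x2'
= ((x5')')'·(((x5')')'+x1)+x1'·x2'+x1·x2'+x1·x2'   (double negation)
= ((x5')')'·(((x5')')'+x1)+x1'·x2'+x1·x2'   (idempotence)
= ((x5')')'·(((x5')')'+x1)+x2'   (distribution)
= ((x5')')'+x2'   (absorption)
= x5'+x2'   (double negation)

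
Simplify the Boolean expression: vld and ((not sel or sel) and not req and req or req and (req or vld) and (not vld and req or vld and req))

vld and req

vld and ((not sel or sel) and not req and req or req and (req or vld) and (not vld and req or vld and req))
= vld and ((not sel or sel) and not req and req or req and (not vld and req or vld and req))   (absorption)
= vld and (not req and req or req and (not vld and req or vld and req))   (complement / identity)
= vld and (not req and req or req and req)   (distribution)
= vld and req   (distribution)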